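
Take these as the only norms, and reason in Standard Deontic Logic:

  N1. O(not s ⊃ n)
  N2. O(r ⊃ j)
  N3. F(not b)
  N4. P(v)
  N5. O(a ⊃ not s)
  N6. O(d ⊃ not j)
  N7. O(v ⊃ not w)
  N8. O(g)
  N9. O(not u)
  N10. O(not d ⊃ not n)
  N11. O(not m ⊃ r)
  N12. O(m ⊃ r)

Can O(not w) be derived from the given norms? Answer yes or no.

Premise 7 is O(v ⊃ not w), but O(v) is not derivable from the premises (the permission P(v) asserts only not O(not v), not O(v)), so it does not yield O(not w).
No other premise forces O(not w). An ideal world satisfying every premise can still have not w false, so O(not w) is not derivable.

No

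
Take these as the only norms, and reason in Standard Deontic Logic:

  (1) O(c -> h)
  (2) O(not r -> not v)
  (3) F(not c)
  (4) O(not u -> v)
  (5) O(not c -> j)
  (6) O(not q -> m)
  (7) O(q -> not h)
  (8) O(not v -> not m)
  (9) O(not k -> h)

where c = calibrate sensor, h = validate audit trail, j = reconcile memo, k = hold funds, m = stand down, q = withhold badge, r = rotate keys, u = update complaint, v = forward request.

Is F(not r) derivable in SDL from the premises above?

Premise 3 is F(not c), i.e. O(c).
From O(c) and premise 1, O(c -> h), we obtain O(h).
The contrapositive of premise 7 (O(q -> not h)) is O(h -> not q), and O(h) is already established, so O(not q).
Premise 6 is O(not q -> m); since O(not q), deontic closure gives O(m).
Premise 8, O(not v -> not m), contraposes to O(m -> v); with O(m) we get O(v).
Premise 2 is O(not r -> not v); contrapositively O(v -> r). Since O(v) holds, K gives O(r).
Premises 4, 5, 9 do not contribute to this derivation.
So O(r) holds, i.e. F(not r). The claim follows.

Yes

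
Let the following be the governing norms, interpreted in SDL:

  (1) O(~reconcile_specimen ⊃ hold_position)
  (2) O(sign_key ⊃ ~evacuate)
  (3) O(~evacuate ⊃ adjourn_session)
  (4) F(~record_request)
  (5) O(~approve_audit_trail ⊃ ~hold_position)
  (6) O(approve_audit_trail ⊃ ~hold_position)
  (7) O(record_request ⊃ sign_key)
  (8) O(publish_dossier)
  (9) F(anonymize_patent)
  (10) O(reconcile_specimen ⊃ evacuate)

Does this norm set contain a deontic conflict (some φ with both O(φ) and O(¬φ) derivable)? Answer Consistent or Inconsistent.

Premises 5 and 6 are O(~approve_audit_trail ⊃ ~hold_position) and O(approve_audit_trail ⊃ ~hold_position); every ideal world satisfies ~approve_audit_trail or approve_audit_trail, so in either case ~hold_position holds — hence O(~hold_position).
The contrapositive of premise 1 (O(~reconcile_specimen ⊃ hold_position)) is O(~hold_position ⊃ reconcile_specimen), and O(~hold_position) is already established, so O(reconcile_specimen).
With premise 10, O(reconcile_specimen ⊃ evacuate), the K-axiom yields O(evacuate).
The contrapositive of premise 2 (O(sign_key ⊃ ~evacuate)) is O(evacuate ⊃ ~sign_key), and O(evacuate) is already established, so O(~sign_key).
The contrapositive of premise 7 (O(record_request ⊃ sign_key)) is O(~sign_key ⊃ ~record_request), and O(~sign_key) is already established, so O(~record_request).
Yet premise 4 is F(~record_request), i.e. O(record_request).
We now have both O(~record_request) and O(record_request) — record_request is simultaneously obligatory and forbidden, violating the D-axiom.

Inconsistent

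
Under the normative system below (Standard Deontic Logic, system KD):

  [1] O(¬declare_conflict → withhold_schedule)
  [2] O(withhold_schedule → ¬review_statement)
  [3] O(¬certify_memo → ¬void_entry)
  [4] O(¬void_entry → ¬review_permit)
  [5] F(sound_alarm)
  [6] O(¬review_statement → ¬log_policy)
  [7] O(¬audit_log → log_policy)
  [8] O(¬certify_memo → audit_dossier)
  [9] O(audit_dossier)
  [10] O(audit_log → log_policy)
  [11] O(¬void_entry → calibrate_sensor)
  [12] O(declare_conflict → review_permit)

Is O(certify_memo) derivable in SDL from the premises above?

By case analysis on ¬audit_log: premise 7 gives O(¬audit_log → log_policy) and premise 10 gives O(audit_log → log_policy), so O(log_policy) either way.
Premise 6 is O(¬review_statement → ¬log_policy); contrapositively O(log_policy → review_statement). Since O(log_policy) holds, K gives O(review_statement).
The contrapositive of premise 2 (O(withhold_schedule → ¬review_statement)) is O(review_statement → ¬withhold_schedule), and O(review_statement) is already established, so O(¬withhold_schedule).
Premise 1, O(¬declare_conflict → withhold_schedule), contraposes to O(¬withhold_schedule → declare_conflict); with O(¬withhold_schedule) we get O(declare_conflict).
Premise 12 is O(declare_conflict → review_permit); since O(declare_conflict), deontic closure gives O(review_permit).
Premise 4, O(¬void_entry → ¬review_permit), contraposes to O(review_permit → void_entry); with O(review_permit) we get O(void_entry).
Premise 3 is O(¬certify_memo → ¬void_entry); contrapositively O(void_entry → certify_memo). Since O(void_entry) holds, K gives O(certify_memo).
Premises 5, 8, 9, 11 do not contribute to this derivation.
So O(certify_memo) follows.

Yes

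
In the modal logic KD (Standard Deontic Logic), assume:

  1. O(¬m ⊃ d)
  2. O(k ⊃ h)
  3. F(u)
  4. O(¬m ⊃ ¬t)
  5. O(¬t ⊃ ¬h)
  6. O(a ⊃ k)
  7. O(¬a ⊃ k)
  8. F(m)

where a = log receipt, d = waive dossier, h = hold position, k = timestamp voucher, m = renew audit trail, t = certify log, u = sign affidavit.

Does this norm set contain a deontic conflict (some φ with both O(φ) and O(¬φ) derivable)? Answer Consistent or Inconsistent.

Inconsistent

Premises 6 and 7 cover both cases: O(a ⊃ k) and O(¬a ⊃ k). Since a ∨ ¬a is a tautology, O(k) follows.
From O(k) and premise 2, O(k ⊃ h), we obtain O(h).
The contrapositive of premise 5 (O(¬t ⊃ ¬h)) is O(h ⊃ t), and O(h) is already established, so O(t).
Premise 4, O(¬m ⊃ ¬t), contraposes to O(t ⊃ m); with O(t) we get O(m).
But premise 8, F(m), means O(¬m).
We now have both O(m) and O(¬m) — m is simultaneously obligatory and forbidden, violating the D-axiom.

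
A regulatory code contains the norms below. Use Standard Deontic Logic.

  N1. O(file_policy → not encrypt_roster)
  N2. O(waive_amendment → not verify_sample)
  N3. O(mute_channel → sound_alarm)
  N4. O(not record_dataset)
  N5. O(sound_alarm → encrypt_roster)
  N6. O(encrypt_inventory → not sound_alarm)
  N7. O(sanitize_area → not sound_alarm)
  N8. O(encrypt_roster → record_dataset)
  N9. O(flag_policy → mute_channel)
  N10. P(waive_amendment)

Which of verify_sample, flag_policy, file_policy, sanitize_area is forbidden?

flag_policy

Premise 4 states O(not record_dataset) outright.
Premise 8 is O(encrypt_roster → record_dataset); contrapositively O(not record_dataset → not encrypt_roster). Since O(not record_dataset) holds, K gives O(not encrypt_roster).
Premise 5 is O(sound_alarm → encrypt_roster); contrapositively O(not encrypt_roster → not sound_alarm). Since O(not encrypt_roster) holds, K gives O(not sound_alarm).
The contrapositive of premise 3 (O(mute_channel → sound_alarm)) is O(not sound_alarm → not mute_channel), and O(not sound_alarm) is already established, so O(not mute_channel).
Premise 9, O(flag_policy → mute_channel), contraposes to O(not mute_channel → not flag_policy); with O(not mute_channel) we get O(not flag_policy).
So O(not flag_policy) holds, i.e. flag_policy is forbidden. None of the other listed options is forbidden under the premises.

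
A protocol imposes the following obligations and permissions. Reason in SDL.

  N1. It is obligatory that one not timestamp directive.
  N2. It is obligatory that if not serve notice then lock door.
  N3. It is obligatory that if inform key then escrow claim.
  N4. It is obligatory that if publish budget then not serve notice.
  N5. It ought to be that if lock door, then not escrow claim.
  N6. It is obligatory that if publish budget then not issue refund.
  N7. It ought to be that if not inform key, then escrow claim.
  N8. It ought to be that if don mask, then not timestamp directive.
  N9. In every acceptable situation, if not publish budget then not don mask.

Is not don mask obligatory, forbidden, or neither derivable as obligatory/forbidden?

By case analysis on inform_key: premise 3 gives O(inform_key → escrow_claim) and premise 7 gives O(¬inform_key → escrow_claim), so O(escrow_claim) either way.
Premise 5 is O(lock_door → ¬escrow_claim); contrapositively O(escrow_claim → ¬lock_door). Since O(escrow_claim) holds, K gives O(¬lock_door).
Premise 2, O(¬serve_notice → lock_door), contraposes to O(¬lock_door → serve_notice); with O(¬lock_door) we get O(serve_notice).
Premise 4 is O(publish_budget → ¬serve_notice); contrapositively O(serve_notice → ¬publish_budget). Since O(serve_notice) holds, K gives O(¬publish_budget).
With premise 9, O(¬publish_budget → ¬don_mask), the K-axiom yields O(¬don_mask).
Premises 1, 6, 8 do not contribute to this derivation.
Hence ¬don_mask is obligatory.

Obligatory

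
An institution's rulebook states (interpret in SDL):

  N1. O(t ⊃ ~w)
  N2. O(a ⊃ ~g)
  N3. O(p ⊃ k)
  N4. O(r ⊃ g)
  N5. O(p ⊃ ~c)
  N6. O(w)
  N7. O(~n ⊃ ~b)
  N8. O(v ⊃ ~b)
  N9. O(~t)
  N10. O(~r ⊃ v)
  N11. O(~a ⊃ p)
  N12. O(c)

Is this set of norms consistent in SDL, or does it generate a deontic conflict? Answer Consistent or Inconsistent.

Consistent

Premise 1 is O(t ⊃ ~w), but O(t) is not derivable from the premises, so it does not yield O(~w).
So O(~w) is not derivable, and the apparent clash with O(w) does not arise.
A world satisfying every obligation exists (e.g. a=true, b=false, c=true, g=false, k=false, n=false, p=false, r=false, t=false, v=true, w=true); no atom is both obligatory and forbidden, so the set is consistent.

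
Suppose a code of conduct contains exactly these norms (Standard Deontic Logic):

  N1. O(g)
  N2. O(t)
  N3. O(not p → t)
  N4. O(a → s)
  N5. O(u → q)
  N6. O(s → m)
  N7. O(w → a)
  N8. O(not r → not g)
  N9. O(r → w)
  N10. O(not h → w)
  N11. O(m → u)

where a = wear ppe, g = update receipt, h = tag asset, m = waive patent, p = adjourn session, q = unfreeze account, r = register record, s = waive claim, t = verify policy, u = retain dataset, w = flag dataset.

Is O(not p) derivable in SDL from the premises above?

No

Premise 3 is O(not p → t); even if O(t) held, inferring O(not p) would be affirming the consequent — invalid.
No other premise forces O(not p). An ideal world satisfying every premise can still have not p false, so O(not p) is not derivable.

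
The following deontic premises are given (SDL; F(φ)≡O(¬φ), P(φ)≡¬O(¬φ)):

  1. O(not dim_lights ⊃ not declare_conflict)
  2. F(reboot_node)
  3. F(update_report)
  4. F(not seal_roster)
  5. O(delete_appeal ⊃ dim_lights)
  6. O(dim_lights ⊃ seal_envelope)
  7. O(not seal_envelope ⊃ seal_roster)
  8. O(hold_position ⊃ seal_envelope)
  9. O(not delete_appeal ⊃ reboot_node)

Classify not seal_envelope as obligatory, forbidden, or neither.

Premise 2, F(reboot_node), is equivalent to O(not reboot_node).
The contrapositive of premise 9 (O(not delete_appeal ⊃ reboot_node)) is O(not reboot_node ⊃ delete_appeal), and O(not reboot_node) is already established, so O(delete_appeal).
Premise 5 is O(delete_appeal ⊃ dim_lights); since O(delete_appeal), deontic closure gives O(dim_lights).
With premise 6, O(dim_lights ⊃ seal_envelope), the K-axiom yields O(seal_envelope).
Premises 1, 3, 4, 7, 8 do not contribute to this derivation.
Thus O(seal_envelope), which is F(not seal_envelope): not seal_envelope is forbidden.

Forbidden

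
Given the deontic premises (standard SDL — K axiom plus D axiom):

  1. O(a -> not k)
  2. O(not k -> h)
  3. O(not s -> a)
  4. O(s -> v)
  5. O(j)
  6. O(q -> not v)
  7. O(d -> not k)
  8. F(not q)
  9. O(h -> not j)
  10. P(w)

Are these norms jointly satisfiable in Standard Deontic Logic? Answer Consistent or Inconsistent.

F(not q) at premise 8 means O(q).
With premise 6, O(q -> not v), the K-axiom yields O(not v).
Premise 4 is O(s -> v); contrapositively O(not v -> not s). Since O(not v) holds, K gives O(not s).
With premise 3, O(not s -> a), the K-axiom yields O(a).
From O(a) and premise 1, O(a -> not k), we obtain O(not k).
With premise 2, O(not k -> h), the K-axiom yields O(h).
From O(h) and premise 9, O(h -> not j), we obtain O(not j).
But premise 5 directly asserts O(j).
We now have both O(not j) and O(j) — j is simultaneously obligatory and forbidden, violating the D-axiom.

Inconsistent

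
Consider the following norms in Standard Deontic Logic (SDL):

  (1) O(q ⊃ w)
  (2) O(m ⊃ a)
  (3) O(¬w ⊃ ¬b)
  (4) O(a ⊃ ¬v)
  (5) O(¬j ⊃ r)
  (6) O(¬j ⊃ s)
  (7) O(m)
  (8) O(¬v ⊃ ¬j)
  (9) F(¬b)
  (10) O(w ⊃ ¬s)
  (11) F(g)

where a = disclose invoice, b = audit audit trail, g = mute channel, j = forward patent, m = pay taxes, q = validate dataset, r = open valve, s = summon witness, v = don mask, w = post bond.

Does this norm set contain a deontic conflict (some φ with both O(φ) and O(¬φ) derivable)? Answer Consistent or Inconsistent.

Premise 9 is F(¬b), i.e. O(b).
The contrapositive of premise 3 (O(¬w ⊃ ¬b)) is O(b ⊃ w), and O(b) is already established, so O(w).
Premise 10 is O(w ⊃ ¬s); since O(w), deontic closure gives O(¬s).
Premise 6, O(¬j ⊃ s), contraposes to O(¬s ⊃ j); with O(¬s) we get O(j).
Premise 8, O(¬v ⊃ ¬j), contraposes to O(j ⊃ v); with O(j) we get O(v).
The contrapositive of premise 4 (O(a ⊃ ¬v)) is O(v ⊃ ¬a), and O(v) is already established, so O(¬a).
Premise 2, O(m ⊃ a), contraposes to O(¬a ⊃ ¬m); with O(¬a) we get O(¬m).
However, premise 7 gives O(m).
We now have both O(¬m) and O(m) — m is simultaneously obligatory and forbidden, violating the D-axiom.

Inconsistent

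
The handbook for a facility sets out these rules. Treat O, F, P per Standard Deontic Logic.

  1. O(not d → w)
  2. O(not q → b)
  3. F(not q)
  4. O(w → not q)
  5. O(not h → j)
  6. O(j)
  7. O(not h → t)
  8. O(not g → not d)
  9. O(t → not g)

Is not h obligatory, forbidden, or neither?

F(not q) at premise 3 means O(q).
Premise 4, O(w → not q), contraposes to O(q → not w); with O(q) we get O(not w).
The contrapositive of premise 1 (O(not d → w)) is O(not w → d), and O(not w) is already established, so O(d).
The contrapositive of premise 8 (O(not g → not d)) is O(d → g), and O(d) is already established, so O(g).
Premise 9 is O(t → not g); contrapositively O(g → not t). Since O(g) holds, K gives O(not t).
Premise 7, O(not h → t), contraposes to O(not t → h); with O(not t) we get O(h).
Premises 2, 5, 6 do not contribute to this derivation.
Thus O(h), which is F(not h): not h is forbidden.

Forbidden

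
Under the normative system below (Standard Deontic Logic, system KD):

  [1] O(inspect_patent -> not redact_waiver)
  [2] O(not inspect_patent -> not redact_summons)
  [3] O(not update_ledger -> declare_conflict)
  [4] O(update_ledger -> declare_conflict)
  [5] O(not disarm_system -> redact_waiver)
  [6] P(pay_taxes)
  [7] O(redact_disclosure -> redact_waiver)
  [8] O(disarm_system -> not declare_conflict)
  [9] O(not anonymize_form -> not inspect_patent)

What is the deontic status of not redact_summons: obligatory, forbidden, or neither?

By case analysis on update_ledger: premise 4 gives O(update_ledger -> declare_conflict) and premise 3 gives O(not update_ledger -> declare_conflict), so O(declare_conflict) either way.
The contrapositive of premise 8 (O(disarm_system -> not declare_conflict)) is O(declare_conflict -> not disarm_system), and O(declare_conflict) is already established, so O(not disarm_system).
From O(not disarm_system) and premise 5, O(not disarm_system -> redact_waiver), we obtain O(redact_waiver).
Premise 1 is O(inspect_patent -> not redact_waiver); contrapositively O(redact_waiver -> not inspect_patent). Since O(redact_waiver) holds, K gives O(not inspect_patent).
Applying K to premise 2 (O(not inspect_patent -> not redact_summons)) and O(not inspect_patent) yields O(not redact_summons).
Premises 6, 7, 9 do not contribute to this derivation.
Hence not redact_summons is obligatory.

Obligatory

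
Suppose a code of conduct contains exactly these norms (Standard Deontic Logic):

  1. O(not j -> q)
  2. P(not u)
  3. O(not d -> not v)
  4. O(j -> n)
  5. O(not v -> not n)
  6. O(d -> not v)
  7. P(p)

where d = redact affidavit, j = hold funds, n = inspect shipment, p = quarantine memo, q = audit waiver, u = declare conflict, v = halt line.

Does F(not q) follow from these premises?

By case analysis on d: premise 6 gives O(d -> not v) and premise 3 gives O(not d -> not v), so O(not v) either way.
Premise 5 is O(not v -> not n); since O(not v), deontic closure gives O(not n).
Premise 4 is O(j -> n); contrapositively O(not n -> not j). Since O(not n) holds, K gives O(not j).
Premise 1 is O(not j -> q); since O(not j), deontic closure gives O(q).
Premises 2, 7 do not contribute to this derivation.
So O(q) holds, i.e. F(not q). The claim follows.

Yes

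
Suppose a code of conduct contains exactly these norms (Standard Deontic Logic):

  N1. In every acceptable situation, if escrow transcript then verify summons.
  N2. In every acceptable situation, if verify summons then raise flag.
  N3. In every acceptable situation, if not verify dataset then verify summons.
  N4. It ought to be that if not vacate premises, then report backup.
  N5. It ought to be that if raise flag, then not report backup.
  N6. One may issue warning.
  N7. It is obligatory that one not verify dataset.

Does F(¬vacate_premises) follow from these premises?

Yes

From premise 7 we have O(¬verify_dataset).
From O(¬verify_dataset) and premise 3, O(¬verify_dataset → verify_summons), we obtain O(verify_summons).
Applying K to premise 2 (O(verify_summons → raise_flag)) and O(verify_summons) yields O(raise_flag).
Applying K to premise 5 (O(raise_flag → ¬report_backup)) and O(raise_flag) yields O(¬report_backup).
The contrapositive of premise 4 (O(¬vacate_premises → report_backup)) is O(¬report_backup → vacate_premises), and O(¬report_backup) is already established, so O(vacate_premises).
Premises 1, 6 do not contribute to this derivation.
So O(vacate_premises) holds, i.e. F(¬vacate_premises). The claim follows.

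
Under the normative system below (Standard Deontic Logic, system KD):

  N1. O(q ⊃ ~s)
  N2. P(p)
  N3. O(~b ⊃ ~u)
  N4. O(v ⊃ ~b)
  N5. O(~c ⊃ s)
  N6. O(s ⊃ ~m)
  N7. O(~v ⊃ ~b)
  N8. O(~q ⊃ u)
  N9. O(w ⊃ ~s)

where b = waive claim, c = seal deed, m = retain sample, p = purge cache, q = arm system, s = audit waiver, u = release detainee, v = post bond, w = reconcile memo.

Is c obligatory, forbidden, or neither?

Obligatory

Premises 7 and 4 cover both cases: O(~v ⊃ ~b) and O(v ⊃ ~b). Since ~v ∨ v is a tautology, O(~b) follows.
Premise 3 is O(~b ⊃ ~u); since O(~b), deontic closure gives O(~u).
Premise 8, O(~q ⊃ u), contraposes to O(~u ⊃ q); with O(~u) we get O(q).
Premise 1 is O(q ⊃ ~s); since O(q), deontic closure gives O(~s).
Premise 5, O(~c ⊃ s), contraposes to O(~s ⊃ c); with O(~s) we get O(c).
Premises 2, 6, 9 do not contribute to this derivation.
Hence c is obligatory.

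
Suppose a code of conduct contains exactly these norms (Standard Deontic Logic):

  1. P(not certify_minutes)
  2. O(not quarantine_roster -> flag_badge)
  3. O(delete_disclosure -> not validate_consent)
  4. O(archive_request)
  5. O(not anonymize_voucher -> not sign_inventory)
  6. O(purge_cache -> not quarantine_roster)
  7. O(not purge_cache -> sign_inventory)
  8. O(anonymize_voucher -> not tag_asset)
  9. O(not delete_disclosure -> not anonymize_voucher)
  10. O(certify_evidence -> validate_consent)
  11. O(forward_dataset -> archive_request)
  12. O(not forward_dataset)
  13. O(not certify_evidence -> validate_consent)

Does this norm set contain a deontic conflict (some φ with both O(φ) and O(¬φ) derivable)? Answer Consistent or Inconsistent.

Consistent

Premise 11 is O(forward_dataset -> archive_request); even if O(archive_request) held, inferring O(forward_dataset) would be affirming the consequent — invalid.
So O(forward_dataset) is not derivable, and the apparent clash with O(not forward_dataset) does not arise.
A world satisfying every obligation exists (e.g. anonymize_voucher=false, archive_request=true, certify_evidence=false, certify_minutes=false, delete_disclosure=false, flag_badge=true, forward_dataset=false, purge_cache=true, quarantine_roster=false, sign_inventory=false, tag_asset=false, validate_consent=true); no atom is both obligatory and forbidden, so the set is consistent.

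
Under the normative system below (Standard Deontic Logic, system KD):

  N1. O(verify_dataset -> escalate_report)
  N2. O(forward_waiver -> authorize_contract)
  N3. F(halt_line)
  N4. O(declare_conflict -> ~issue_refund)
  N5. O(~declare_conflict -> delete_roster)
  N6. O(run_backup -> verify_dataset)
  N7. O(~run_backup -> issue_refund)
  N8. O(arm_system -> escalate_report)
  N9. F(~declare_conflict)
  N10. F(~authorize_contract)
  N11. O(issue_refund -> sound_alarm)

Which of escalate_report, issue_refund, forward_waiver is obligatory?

escalate_report

Premise 9, F(~declare_conflict), is equivalent to O(declare_conflict).
With premise 4, O(declare_conflict -> ~issue_refund), the K-axiom yields O(~issue_refund).
Premise 7 is O(~run_backup -> issue_refund); contrapositively O(~issue_refund -> run_backup). Since O(~issue_refund) holds, K gives O(run_backup).
With premise 6, O(run_backup -> verify_dataset), the K-axiom yields O(verify_dataset).
Applying K to premise 1 (O(verify_dataset -> escalate_report)) and O(verify_dataset) yields O(escalate_report).
So O(escalate_report) holds — escalate_report is obligatory. None of the other listed options is made obligatory by any chain of premises.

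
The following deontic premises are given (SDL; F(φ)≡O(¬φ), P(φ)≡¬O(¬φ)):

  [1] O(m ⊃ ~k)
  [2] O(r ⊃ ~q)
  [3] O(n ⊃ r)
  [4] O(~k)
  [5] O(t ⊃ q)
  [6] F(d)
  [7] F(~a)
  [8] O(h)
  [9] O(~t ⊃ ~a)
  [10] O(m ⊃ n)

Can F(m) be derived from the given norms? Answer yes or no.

Premise 7, F(~a), is equivalent to O(a).
Premise 9 is O(~t ⊃ ~a); contrapositively O(a ⊃ t). Since O(a) holds, K gives O(t).
From O(t) and premise 5, O(t ⊃ q), we obtain O(q).
The contrapositive of premise 2 (O(r ⊃ ~q)) is O(q ⊃ ~r), and O(q) is already established, so O(~r).
The contrapositive of premise 3 (O(n ⊃ r)) is O(~r ⊃ ~n), and O(~r) is already established, so O(~n).
Premise 10 is O(m ⊃ n); contrapositively O(~n ⊃ ~m). Since O(~n) holds, K gives O(~m).
Premises 1, 4, 6, 8 do not contribute to this derivation.
So O(~m) holds, i.e. F(m). The claim follows.

Yes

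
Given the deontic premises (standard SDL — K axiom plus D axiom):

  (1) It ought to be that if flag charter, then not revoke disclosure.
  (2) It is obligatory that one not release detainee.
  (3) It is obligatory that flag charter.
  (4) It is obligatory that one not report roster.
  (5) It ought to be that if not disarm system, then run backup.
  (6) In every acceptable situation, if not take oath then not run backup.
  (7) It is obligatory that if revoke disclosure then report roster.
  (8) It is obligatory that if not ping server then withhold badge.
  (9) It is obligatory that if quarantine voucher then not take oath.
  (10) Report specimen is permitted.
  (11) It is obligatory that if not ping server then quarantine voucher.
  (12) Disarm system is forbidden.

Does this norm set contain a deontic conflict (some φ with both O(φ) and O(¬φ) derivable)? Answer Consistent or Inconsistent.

Premise 7 is O(revoke_disclosure → report_roster), but O(revoke_disclosure) is not derivable from the premises, so it does not yield O(report_roster).
So O(report_roster) is not derivable, and the apparent clash with O(¬report_roster) does not arise.
A world satisfying every obligation exists (e.g. disarm_system=false, flag_charter=true, ping_server=true, quarantine_voucher=false, release_detainee=false, report_roster=false, report_specimen=false, revoke_disclosure=false, run_backup=true, take_oath=true, withhold_badge=false); no atom is both obligatory and forbidden, so the set is consistent.

Consistent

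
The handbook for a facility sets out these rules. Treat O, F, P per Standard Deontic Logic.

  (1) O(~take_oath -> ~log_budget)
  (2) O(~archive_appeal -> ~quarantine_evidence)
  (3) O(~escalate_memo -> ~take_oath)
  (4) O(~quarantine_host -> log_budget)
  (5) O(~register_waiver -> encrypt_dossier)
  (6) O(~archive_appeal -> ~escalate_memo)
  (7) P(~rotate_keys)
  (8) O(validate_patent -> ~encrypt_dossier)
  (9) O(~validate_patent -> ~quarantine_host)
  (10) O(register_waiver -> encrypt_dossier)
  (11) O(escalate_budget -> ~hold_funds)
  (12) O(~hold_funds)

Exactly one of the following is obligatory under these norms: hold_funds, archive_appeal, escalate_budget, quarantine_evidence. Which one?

archive_appeal

Premises 10 and 5 cover both cases: O(register_waiver -> encrypt_dossier) and O(~register_waiver -> encrypt_dossier). Since register_waiver ∨ ~register_waiver is a tautology, O(encrypt_dossier) follows.
Premise 8 is O(validate_patent -> ~encrypt_dossier); contrapositively O(encrypt_dossier -> ~validate_patent). Since O(encrypt_dossier) holds, K gives O(~validate_patent).
Premise 9 is O(~validate_patent -> ~quarantine_host); since O(~validate_patent), deontic closure gives O(~quarantine_host).
From O(~quarantine_host) and premise 4, O(~quarantine_host -> log_budget), we obtain O(log_budget).
Premise 1, O(~take_oath -> ~log_budget), contraposes to O(log_budget -> take_oath); with O(log_budget) we get O(take_oath).
Premise 3, O(~escalate_memo -> ~take_oath), contraposes to O(take_oath -> escalate_memo); with O(take_oath) we get O(escalate_memo).
The contrapositive of premise 6 (O(~archive_appeal -> ~escalate_memo)) is O(escalate_memo -> archive_appeal), and O(escalate_memo) is already established, so O(archive_appeal).
So O(archive_appeal) holds — archive_appeal is obligatory. None of the other listed options is made obligatory by any chain of premises.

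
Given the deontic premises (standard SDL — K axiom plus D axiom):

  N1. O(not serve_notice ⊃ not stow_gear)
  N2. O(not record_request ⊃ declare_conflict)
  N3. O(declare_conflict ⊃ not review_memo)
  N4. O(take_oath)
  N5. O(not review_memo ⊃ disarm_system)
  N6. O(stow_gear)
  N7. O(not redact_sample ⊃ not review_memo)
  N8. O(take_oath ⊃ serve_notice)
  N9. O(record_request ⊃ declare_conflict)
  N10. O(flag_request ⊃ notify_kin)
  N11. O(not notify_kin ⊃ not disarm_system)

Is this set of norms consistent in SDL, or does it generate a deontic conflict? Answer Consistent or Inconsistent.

Consistent

Premise 1 is O(not serve_notice ⊃ not stow_gear), but O(not serve_notice) is not derivable from the premises, so it does not yield O(not stow_gear).
So O(not stow_gear) is not derivable, and the apparent clash with O(stow_gear) does not arise.
A world satisfying every obligation exists (e.g. declare_conflict=true, disarm_system=true, flag_request=false, notify_kin=true, record_request=false, redact_sample=false, review_memo=false, serve_notice=true, stow_gear=true, take_oath=true); no atom is both obligatory and forbidden, so the set is consistent.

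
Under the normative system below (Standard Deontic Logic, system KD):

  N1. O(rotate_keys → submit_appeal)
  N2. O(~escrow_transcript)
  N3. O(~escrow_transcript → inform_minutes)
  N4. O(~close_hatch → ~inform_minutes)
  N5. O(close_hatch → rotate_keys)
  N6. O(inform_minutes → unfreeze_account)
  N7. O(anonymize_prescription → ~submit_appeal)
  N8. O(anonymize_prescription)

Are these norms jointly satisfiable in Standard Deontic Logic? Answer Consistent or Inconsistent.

Inconsistent

From premise 8 we have O(anonymize_prescription).
Applying K to premise 7 (O(anonymize_prescription → ~submit_appeal)) and O(anonymize_prescription) yields O(~submit_appeal).
Premise 1 is O(rotate_keys → submit_appeal); contrapositively O(~submit_appeal → ~rotate_keys). Since O(~submit_appeal) holds, K gives O(~rotate_keys).
Premise 5 is O(close_hatch → rotate_keys); contrapositively O(~rotate_keys → ~close_hatch). Since O(~rotate_keys) holds, K gives O(~close_hatch).
With premise 4, O(~close_hatch → ~inform_minutes), the K-axiom yields O(~inform_minutes).
The contrapositive of premise 3 (O(~escrow_transcript → inform_minutes)) is O(~inform_minutes → escrow_transcript), and O(~inform_minutes) is already established, so O(escrow_transcript).
But premise 2 directly asserts O(~escrow_transcript).
We now have both O(escrow_transcript) and O(~escrow_transcript) — escrow_transcript is simultaneously obligatory and forbidden, violating the D-axiom.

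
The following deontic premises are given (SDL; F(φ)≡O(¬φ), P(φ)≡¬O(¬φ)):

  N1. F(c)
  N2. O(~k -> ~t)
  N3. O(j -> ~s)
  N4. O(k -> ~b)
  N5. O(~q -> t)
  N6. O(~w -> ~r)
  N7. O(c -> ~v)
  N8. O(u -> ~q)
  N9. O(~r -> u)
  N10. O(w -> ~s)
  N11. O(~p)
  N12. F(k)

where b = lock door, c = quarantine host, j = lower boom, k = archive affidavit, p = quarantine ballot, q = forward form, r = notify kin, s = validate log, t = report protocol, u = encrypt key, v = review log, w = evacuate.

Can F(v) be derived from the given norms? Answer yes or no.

No

Premise 7 is O(c -> ~v), but O(c) is not derivable from the premises, so it does not yield O(~v).
No other premise forces O(~v). An ideal world satisfying every premise can still have v true, so F(v) is not derivable.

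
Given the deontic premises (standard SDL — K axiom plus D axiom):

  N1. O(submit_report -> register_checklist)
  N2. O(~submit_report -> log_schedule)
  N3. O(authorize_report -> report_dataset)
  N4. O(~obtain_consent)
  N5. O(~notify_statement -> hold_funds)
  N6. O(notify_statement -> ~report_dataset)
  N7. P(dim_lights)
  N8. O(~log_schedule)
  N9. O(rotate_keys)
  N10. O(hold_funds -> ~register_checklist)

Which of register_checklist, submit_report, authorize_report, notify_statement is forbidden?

authorize_report

Premise 8 states O(~log_schedule) outright.
Premise 2 is O(~submit_report -> log_schedule); contrapositively O(~log_schedule -> submit_report). Since O(~log_schedule) holds, K gives O(submit_report).
From O(submit_report) and premise 1, O(submit_report -> register_checklist), we obtain O(register_checklist).
Premise 10 is O(hold_funds -> ~register_checklist); contrapositively O(register_checklist -> ~hold_funds). Since O(register_checklist) holds, K gives O(~hold_funds).
Premise 5, O(~notify_statement -> hold_funds), contraposes to O(~hold_funds -> notify_statement); with O(~hold_funds) we get O(notify_statement).
Applying K to premise 6 (O(notify_statement -> ~report_dataset)) and O(notify_statement) yields O(~report_dataset).
Premise 3, O(authorize_report -> report_dataset), contraposes to O(~report_dataset -> ~authorize_report); with O(~report_dataset) we get O(~authorize_report).
So O(~authorize_report) holds, i.e. authorize_report is forbidden. None of the other listed options is forbidden under the premises.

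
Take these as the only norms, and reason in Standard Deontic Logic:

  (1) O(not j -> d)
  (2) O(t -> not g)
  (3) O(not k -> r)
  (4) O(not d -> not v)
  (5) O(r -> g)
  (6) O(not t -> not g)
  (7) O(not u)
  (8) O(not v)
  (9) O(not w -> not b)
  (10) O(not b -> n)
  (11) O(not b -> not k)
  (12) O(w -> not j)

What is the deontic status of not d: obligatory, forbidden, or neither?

Premises 6 and 2 are O(not t -> not g) and O(t -> not g); every ideal world satisfies not t or t, so in either case not g holds — hence O(not g).
Premise 5, O(r -> g), contraposes to O(not g -> not r); with O(not g) we get O(not r).
Premise 3, O(not k -> r), contraposes to O(not r -> k); with O(not r) we get O(k).
The contrapositive of premise 11 (O(not b -> not k)) is O(k -> b), and O(k) is already established, so O(b).
Premise 9 is O(not w -> not b); contrapositively O(b -> w). Since O(b) holds, K gives O(w).
Premise 12 is O(w -> not j); since O(w), deontic closure gives O(not j).
From O(not j) and premise 1, O(not j -> d), we obtain O(d).
Premises 4, 7, 8, 10 do not contribute to this derivation.
Thus O(d), which is F(not d): not d is forbidden.

Forbidden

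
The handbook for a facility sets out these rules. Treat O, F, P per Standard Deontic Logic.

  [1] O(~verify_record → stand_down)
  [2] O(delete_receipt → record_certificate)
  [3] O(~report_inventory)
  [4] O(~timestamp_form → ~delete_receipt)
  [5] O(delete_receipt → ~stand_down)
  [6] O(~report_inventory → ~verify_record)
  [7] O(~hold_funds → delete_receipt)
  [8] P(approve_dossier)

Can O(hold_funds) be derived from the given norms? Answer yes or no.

Yes

Premise 3 states O(~report_inventory) outright.
Premise 6 is O(~report_inventory → ~verify_record); since O(~report_inventory), deontic closure gives O(~verify_record).
Applying K to premise 1 (O(~verify_record → stand_down)) and O(~verify_record) yields O(stand_down).
The contrapositive of premise 5 (O(delete_receipt → ~stand_down)) is O(stand_down → ~delete_receipt), and O(stand_down) is already established, so O(~delete_receipt).
Premise 7, O(~hold_funds → delete_receipt), contraposes to O(~delete_receipt → hold_funds); with O(~delete_receipt) we get O(hold_funds).
Premises 2, 4, 8 do not contribute to this derivation.
So O(hold_funds) follows.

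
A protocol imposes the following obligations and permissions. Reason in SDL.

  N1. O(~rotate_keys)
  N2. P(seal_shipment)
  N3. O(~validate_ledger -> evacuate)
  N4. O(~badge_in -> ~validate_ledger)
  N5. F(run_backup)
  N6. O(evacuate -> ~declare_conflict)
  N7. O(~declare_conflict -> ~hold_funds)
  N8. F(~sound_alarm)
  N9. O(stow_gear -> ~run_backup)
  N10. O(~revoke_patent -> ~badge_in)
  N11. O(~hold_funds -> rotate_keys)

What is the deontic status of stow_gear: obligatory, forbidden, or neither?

Neither

Premise 9 is O(stow_gear -> ~run_backup); even if O(~run_backup) held, inferring O(stow_gear) would be affirming the consequent — invalid.
No premise or chain of K-axiom applications forces O(stow_gear), and none forces O(~stow_gear). So stow_gear is neither obligatory nor forbidden under these norms.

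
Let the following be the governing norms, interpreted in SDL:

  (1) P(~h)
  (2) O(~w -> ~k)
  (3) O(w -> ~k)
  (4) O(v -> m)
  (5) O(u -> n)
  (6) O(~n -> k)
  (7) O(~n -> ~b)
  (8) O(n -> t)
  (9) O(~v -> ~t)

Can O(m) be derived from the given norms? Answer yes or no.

Premises 3 and 2 cover both cases: O(w -> ~k) and O(~w -> ~k). Since w ∨ ~w is a tautology, O(~k) follows.
Premise 6, O(~n -> k), contraposes to O(~k -> n); with O(~k) we get O(n).
From O(n) and premise 8, O(n -> t), we obtain O(t).
Premise 9 is O(~v -> ~t); contrapositively O(t -> v). Since O(t) holds, K gives O(v).
Applying K to premise 4 (O(v -> m)) and O(v) yields O(m).
Premises 1, 5, 7 do not contribute to this derivation.
So O(m) follows.

Yes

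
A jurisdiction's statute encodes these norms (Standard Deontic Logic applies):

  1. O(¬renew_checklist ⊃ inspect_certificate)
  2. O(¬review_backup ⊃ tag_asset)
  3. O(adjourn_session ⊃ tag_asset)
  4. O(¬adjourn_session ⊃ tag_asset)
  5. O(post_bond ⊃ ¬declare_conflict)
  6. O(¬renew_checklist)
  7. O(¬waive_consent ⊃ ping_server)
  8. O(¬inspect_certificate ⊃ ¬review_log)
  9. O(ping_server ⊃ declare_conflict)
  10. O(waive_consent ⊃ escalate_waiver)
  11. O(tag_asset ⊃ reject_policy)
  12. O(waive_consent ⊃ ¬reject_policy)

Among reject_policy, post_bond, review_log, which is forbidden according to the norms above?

post_bond

By case analysis on ¬adjourn_session: premise 4 gives O(¬adjourn_session ⊃ tag_asset) and premise 3 gives O(adjourn_session ⊃ tag_asset), so O(tag_asset) either way.
Applying K to premise 11 (O(tag_asset ⊃ reject_policy)) and O(tag_asset) yields O(reject_policy).
The contrapositive of premise 12 (O(waive_consent ⊃ ¬reject_policy)) is O(reject_policy ⊃ ¬waive_consent), and O(reject_policy) is already established, so O(¬waive_consent).
From O(¬waive_consent) and premise 7, O(¬waive_consent ⊃ ping_server), we obtain O(ping_server).
From O(ping_server) and premise 9, O(ping_server ⊃ declare_conflict), we obtain O(declare_conflict).
Premise 5 is O(post_bond ⊃ ¬declare_conflict); contrapositively O(declare_conflict ⊃ ¬post_bond). Since O(declare_conflict) holds, K gives O(¬post_bond).
So O(¬post_bond) holds, i.e. post_bond is forbidden. None of the other listed options is forbidden under the premises.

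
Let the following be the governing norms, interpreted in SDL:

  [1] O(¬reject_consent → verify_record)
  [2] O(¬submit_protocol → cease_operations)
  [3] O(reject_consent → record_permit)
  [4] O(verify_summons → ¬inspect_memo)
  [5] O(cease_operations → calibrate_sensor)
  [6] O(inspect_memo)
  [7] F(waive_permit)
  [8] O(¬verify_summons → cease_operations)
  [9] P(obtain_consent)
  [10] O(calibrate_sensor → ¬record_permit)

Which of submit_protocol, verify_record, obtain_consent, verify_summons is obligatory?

Premise 6 states O(inspect_memo) outright.
The contrapositive of premise 4 (O(verify_summons → ¬inspect_memo)) is O(inspect_memo → ¬verify_summons), and O(inspect_memo) is already established, so O(¬verify_summons).
From O(¬verify_summons) and premise 8, O(¬verify_summons → cease_operations), we obtain O(cease_operations).
With premise 5, O(cease_operations → calibrate_sensor), the K-axiom yields O(calibrate_sensor).
From O(calibrate_sensor) and premise 10, O(calibrate_sensor → ¬record_permit), we obtain O(¬record_permit).
The contrapositive of premise 3 (O(reject_consent → record_permit)) is O(¬record_permit → ¬reject_consent), and O(¬record_permit) is already established, so O(¬reject_consent).
From O(¬reject_consent) and premise 1, O(¬reject_consent → verify_record), we obtain O(verify_record).
So O(verify_record) holds — verify_record is obligatory. None of the other listed options is made obligatory by any chain of premises.

verify_record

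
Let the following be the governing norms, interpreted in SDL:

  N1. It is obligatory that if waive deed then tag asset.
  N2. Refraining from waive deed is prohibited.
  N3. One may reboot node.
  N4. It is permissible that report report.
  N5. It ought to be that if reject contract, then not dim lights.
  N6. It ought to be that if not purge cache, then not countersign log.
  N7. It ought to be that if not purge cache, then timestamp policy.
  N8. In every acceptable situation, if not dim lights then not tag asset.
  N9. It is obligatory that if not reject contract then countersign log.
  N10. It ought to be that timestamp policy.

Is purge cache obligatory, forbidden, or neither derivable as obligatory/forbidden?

Obligatory

Premise 2 is F(¬waive_deed), i.e. O(waive_deed).
Premise 1 is O(waive_deed → tag_asset); since O(waive_deed), deontic closure gives O(tag_asset).
The contrapositive of premise 8 (O(¬dim_lights → ¬tag_asset)) is O(tag_asset → dim_lights), and O(tag_asset) is already established, so O(dim_lights).
Premise 5 is O(reject_contract → ¬dim_lights); contrapositively O(dim_lights → ¬reject_contract). Since O(dim_lights) holds, K gives O(¬reject_contract).
With premise 9, O(¬reject_contract → countersign_log), the K-axiom yields O(countersign_log).
Premise 6, O(¬purge_cache → ¬countersign_log), contraposes to O(countersign_log → purge_cache); with O(countersign_log) we get O(purge_cache).
Premises 3, 4, 7, 10 do not contribute to this derivation.
Hence purge_cache is obligatory.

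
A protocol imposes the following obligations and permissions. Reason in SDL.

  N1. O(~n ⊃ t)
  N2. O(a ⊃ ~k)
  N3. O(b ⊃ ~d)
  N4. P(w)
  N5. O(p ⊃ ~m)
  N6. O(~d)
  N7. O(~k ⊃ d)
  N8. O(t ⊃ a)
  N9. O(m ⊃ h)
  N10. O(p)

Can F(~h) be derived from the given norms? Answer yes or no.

Premise 9 is O(m ⊃ h), but O(m) is not derivable from the premises, so it does not yield O(h).
No other premise forces O(h). An ideal world satisfying every premise can still have ~h true, so F(~h) is not derivable.

No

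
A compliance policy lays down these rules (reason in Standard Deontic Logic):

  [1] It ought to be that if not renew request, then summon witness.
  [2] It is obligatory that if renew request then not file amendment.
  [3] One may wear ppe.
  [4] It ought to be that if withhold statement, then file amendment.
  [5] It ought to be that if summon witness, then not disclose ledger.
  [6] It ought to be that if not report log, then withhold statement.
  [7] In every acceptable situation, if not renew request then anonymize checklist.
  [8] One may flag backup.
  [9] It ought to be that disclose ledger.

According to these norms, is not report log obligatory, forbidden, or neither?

Forbidden

Premise 9 gives O(disclose_ledger).
Premise 5 is O(summon_witness → ¬disclose_ledger); contrapositively O(disclose_ledger → ¬summon_witness). Since O(disclose_ledger) holds, K gives O(¬summon_witness).
Premise 1 is O(¬renew_request → summon_witness); contrapositively O(¬summon_witness → renew_request). Since O(¬summon_witness) holds, K gives O(renew_request).
With premise 2, O(renew_request → ¬file_amendment), the K-axiom yields O(¬file_amendment).
The contrapositive of premise 4 (O(withhold_statement → file_amendment)) is O(¬file_amendment → ¬withhold_statement), and O(¬file_amendment) is already established, so O(¬withhold_statement).
Premise 6, O(¬report_log → withhold_statement), contraposes to O(¬withhold_statement → report_log); with O(¬withhold_statement) we get O(report_log).
Premises 3, 7, 8 do not contribute to this derivation.
Thus O(report_log), which is F(¬report_log): ¬report_log is forbidden.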